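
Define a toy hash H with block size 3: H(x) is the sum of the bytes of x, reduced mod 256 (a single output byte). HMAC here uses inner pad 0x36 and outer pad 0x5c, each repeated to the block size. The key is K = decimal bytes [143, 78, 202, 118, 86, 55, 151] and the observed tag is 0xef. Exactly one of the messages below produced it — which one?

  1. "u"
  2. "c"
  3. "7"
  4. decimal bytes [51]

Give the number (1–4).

3

Key decimal bytes [143, 78, 202, 118, 86, 55, 151] = 8f 4e ca 76 56 37 97 is 7 bytes > B = 3, so hash it first: H(key) = 41, then zero-pad to 3 bytes: K' = 41 00 00.
K' ⊕ ipad = 77 36 36; K' ⊕ opad = 1d 5c 5c.
m1: inner = H(77 36 36 75) = 58; tag = H(1d 5c 5c 58) = 2d
m2: inner = H(77 36 36 63) = 46; tag = H(1d 5c 5c 46) = 1b
m3: inner = H(77 36 36 37) = 1a; tag = H(1d 5c 5c 1a) = ef ← matches
m4: inner = H(77 36 36 33) = 16; tag = H(1d 5c 5c 16) = eb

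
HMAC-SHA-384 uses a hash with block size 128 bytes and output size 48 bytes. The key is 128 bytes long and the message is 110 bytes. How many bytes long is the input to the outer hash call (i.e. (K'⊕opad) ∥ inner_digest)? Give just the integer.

176

Key is 128 ≤ 128 bytes, zero-padded: |K'| = 128.
Outer input = (K'⊕opad) ∥ H(inner) → 128 + 48 = 176 bytes.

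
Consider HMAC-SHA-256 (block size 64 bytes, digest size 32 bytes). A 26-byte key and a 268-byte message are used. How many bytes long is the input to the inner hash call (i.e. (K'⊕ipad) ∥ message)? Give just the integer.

332

Key is 26 ≤ 64 bytes, zero-padded: |K'| = 64.
Inner input = (K'⊕ipad) ∥ m → 64 + 268 = 332 bytes.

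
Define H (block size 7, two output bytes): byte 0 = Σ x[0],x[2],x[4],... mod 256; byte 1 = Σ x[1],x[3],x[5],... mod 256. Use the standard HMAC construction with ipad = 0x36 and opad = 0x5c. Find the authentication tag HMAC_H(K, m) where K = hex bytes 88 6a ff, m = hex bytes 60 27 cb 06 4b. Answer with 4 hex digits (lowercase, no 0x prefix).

Key hex bytes 88 6a ff is 3 bytes ≤ B = 7; zero-pad to 7 bytes: K' = 88 6a ff 00 00 00 00.
K' ⊕ ipad = be 5c c9 36 36 36 36.  K' ⊕ opad = d4 36 a3 5c 5c 5c 5c.
Inner input = (K'⊕ipad) ∥ m = be 5c c9 36 36 36 36 ∥ 60 27 cb 06 4b.
Inner hash: even-index sum = 544 mod 256 = 32; odd-index sum = 574 mod 256 = 62 → 20 3e.
Outer input = (K'⊕opad) ∥ inner = d4 36 a3 5c 5c 5c 5c ∥ 20 3e.
Outer hash (tag): even-index sum = 621 mod 256 = 109; odd-index sum = 270 mod 256 = 14 → 6d 0e.

6d0e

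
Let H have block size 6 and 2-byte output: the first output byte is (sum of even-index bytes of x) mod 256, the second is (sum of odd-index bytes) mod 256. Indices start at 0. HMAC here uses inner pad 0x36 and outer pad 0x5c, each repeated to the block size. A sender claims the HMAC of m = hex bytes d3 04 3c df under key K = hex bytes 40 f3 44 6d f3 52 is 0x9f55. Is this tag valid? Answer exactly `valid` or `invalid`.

Key hex bytes 40 f3 44 6d f3 52 is exactly B = 6 bytes: K' = 40 f3 44 6d f3 52.
K' ⊕ ipad = 76 c5 72 5b c5 64; K' ⊕ opad = 1c af 18 31 af 0e.
Inner hash: even-index sum = 700 mod 256 = 188; odd-index sum = 615 mod 256 = 103 → bc 67.
Outer hash (recomputed tag): even-index sum = 415 mod 256 = 159; odd-index sum = 341 mod 256 = 85 → 9f 55.
Recomputed tag = 9f55; claimed = 9f55 → match.

valid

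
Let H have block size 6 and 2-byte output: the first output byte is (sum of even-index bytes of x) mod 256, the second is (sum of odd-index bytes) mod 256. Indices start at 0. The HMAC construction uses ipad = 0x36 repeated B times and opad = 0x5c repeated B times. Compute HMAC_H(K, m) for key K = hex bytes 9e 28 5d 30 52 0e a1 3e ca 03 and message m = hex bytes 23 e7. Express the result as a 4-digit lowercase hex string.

b997

Key hex bytes 9e 28 5d 30 52 0e a1 3e ca 03 is 10 bytes > B = 6, so hash it first: H(key) = b8 a7, then zero-pad to 6 bytes: K' = b8 a7 00 00 00 00.
K' ⊕ ipad = 8e 91 36 36 36 36.  K' ⊕ opad = e4 fb 5c 5c 5c 5c.
Inner input = (K'⊕ipad) ∥ m = 8e 91 36 36 36 36 ∥ 23 e7.
Inner hash: even-index sum = 285 mod 256 = 29; odd-index sum = 484 mod 256 = 228 → 1d e4.
Outer input = (K'⊕opad) ∥ inner = e4 fb 5c 5c 5c 5c ∥ 1d e4.
Outer hash (tag): even-index sum = 441 mod 256 = 185; odd-index sum = 663 mod 256 = 151 → b9 97.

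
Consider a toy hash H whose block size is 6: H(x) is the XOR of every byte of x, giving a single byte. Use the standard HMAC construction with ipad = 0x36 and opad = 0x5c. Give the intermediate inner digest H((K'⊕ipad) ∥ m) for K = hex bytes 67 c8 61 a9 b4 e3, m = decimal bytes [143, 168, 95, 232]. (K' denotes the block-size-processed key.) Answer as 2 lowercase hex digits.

a0

Key hex bytes 67 c8 61 a9 b4 e3 is exactly B = 6 bytes: K' = 67 c8 61 a9 b4 e3.
K' ⊕ ipad = 51 fe 57 9f 82 d5.
Inner input = 51 fe 57 9f 82 d5 ∥ 8f a8 5f e8.
Inner hash: XOR 51⊕fe⊕57⊕9f⊕82⊕d5⊕8f⊕a8⊕5f⊕e8 = a0.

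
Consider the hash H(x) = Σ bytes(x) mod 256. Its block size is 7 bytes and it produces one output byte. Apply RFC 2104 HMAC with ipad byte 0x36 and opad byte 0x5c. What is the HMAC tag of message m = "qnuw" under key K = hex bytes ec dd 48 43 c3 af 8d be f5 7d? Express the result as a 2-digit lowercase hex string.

Key hex bytes ec dd 48 43 c3 af 8d be f5 7d is 10 bytes > B = 7, so hash it first: H(key) = 83, then zero-pad to 7 bytes: K' = 83 00 00 00 00 00 00.
K' ⊕ ipad = b5 36 36 36 36 36 36.  K' ⊕ opad = df 5c 5c 5c 5c 5c 5c.
Inner input = (K'⊕ipad) ∥ m = b5 36 36 36 36 36 36 ∥ 71 6e 75 77.
Inner hash: sum = 181+54+54+54+54+54+54+113+110+117+119 = 964; mod 256 = 196 → c4.
Outer input = (K'⊕opad) ∥ inner = df 5c 5c 5c 5c 5c 5c ∥ c4.
Outer hash (tag): sum = 223+92+92+92+92+92+92+196 = 971; mod 256 = 203 → cb.

cb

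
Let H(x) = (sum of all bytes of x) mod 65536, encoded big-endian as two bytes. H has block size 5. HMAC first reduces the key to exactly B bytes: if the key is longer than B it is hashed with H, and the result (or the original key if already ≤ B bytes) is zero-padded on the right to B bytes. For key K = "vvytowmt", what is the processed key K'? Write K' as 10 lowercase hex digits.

|K| = 8 > B = 5, so first hash the key.
H(K): sum = 118+118+121+116+111+119+109+116 = 928 → 03 a0.
Zero-pad H(K) = 03 a0 to 5 bytes: K' = 03 a0 00 00 00.

03a0000000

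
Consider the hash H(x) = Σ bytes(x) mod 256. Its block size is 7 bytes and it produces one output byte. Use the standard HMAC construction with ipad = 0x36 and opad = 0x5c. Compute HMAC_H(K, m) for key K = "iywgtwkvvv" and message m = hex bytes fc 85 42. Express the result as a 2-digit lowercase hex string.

a1

Key "iywgtwkvvv" = 69 79 77 67 74 77 6b 76 76 76 is 10 bytes > B = 7, so hash it first: H(key) = 78, then zero-pad to 7 bytes: K' = 78 00 00 00 00 00 00.
K' ⊕ ipad = 4e 36 36 36 36 36 36.  K' ⊕ opad = 24 5c 5c 5c 5c 5c 5c.
Inner input = (K'⊕ipad) ∥ m = 4e 36 36 36 36 36 36 ∥ fc 85 42.
Inner hash: sum = 78+54+54+54+54+54+54+252+133+66 = 853; mod 256 = 85 → 55.
Outer input = (K'⊕opad) ∥ inner = 24 5c 5c 5c 5c 5c 5c ∥ 55.
Outer hash (tag): sum = 36+92+92+92+92+92+92+85 = 673; mod 256 = 161 → a1.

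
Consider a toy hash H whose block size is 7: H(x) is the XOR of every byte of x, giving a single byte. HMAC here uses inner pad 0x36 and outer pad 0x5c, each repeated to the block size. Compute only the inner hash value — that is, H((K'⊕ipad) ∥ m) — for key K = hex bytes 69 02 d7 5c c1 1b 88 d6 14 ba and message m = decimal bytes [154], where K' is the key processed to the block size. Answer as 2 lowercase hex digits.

Key hex bytes 69 02 d7 5c c1 1b 88 d6 14 ba is 10 bytes > B = 7, so hash it first: H(key) = ca, then zero-pad to 7 bytes: K' = ca 00 00 00 00 00 00.
K' ⊕ ipad = fc 36 36 36 36 36 36.
Inner input = fc 36 36 36 36 36 36 ∥ 9a.
Inner hash: XOR fc⊕36⊕36⊕36⊕36⊕36⊕36⊕9a = 66.

66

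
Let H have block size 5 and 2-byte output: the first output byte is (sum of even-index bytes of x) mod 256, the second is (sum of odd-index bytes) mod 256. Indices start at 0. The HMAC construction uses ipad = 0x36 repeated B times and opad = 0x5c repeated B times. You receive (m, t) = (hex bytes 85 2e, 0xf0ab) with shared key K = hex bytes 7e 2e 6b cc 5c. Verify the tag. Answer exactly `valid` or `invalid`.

invalid

Key hex bytes 7e 2e 6b cc 5c is exactly B = 5 bytes: K' = 7e 2e 6b cc 5c.
K' ⊕ ipad = 48 18 5d fa 6a; K' ⊕ opad = 22 72 37 90 00.
Inner hash: even-index sum = 317 mod 256 = 61; odd-index sum = 407 mod 256 = 151 → 3d 97.
Outer hash (recomputed tag): even-index sum = 240 mod 256 = 240; odd-index sum = 319 mod 256 = 63 → f0 3f.
Recomputed tag = f03f; claimed = f0ab → mismatch.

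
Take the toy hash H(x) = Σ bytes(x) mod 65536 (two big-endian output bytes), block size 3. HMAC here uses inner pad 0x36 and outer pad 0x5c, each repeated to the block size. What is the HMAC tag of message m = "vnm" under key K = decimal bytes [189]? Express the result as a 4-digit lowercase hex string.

01e3

Key decimal bytes [189] = bd is 1 byte ≤ B = 3; zero-pad to 3 bytes: K' = bd 00 00.
K' ⊕ ipad = 8b 36 36.  K' ⊕ opad = e1 5c 5c.
Inner input = (K'⊕ipad) ∥ m = 8b 36 36 ∥ 76 6e 6d.
Inner hash: sum = 139+54+54+118+110+109 = 584 → 02 48.
Outer input = (K'⊕opad) ∥ inner = e1 5c 5c ∥ 02 48.
Outer hash (tag): sum = 225+92+92+2+72 = 483 → 01 e3.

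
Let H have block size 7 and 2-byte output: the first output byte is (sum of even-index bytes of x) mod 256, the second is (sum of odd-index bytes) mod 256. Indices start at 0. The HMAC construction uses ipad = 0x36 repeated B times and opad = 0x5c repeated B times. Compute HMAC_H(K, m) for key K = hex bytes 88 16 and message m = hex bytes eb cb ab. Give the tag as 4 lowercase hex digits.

Key hex bytes 88 16 is 2 bytes ≤ B = 7; zero-pad to 7 bytes: K' = 88 16 00 00 00 00 00.
K' ⊕ ipad = be 20 36 36 36 36 36.  K' ⊕ opad = d4 4a 5c 5c 5c 5c 5c.
Inner input = (K'⊕ipad) ∥ m = be 20 36 36 36 36 36 ∥ eb cb ab.
Inner hash: even-index sum = 555 mod 256 = 43; odd-index sum = 546 mod 256 = 34 → 2b 22.
Outer input = (K'⊕opad) ∥ inner = d4 4a 5c 5c 5c 5c 5c ∥ 2b 22.
Outer hash (tag): even-index sum = 522 mod 256 = 10; odd-index sum = 301 mod 256 = 45 → 0a 2d.

0a2d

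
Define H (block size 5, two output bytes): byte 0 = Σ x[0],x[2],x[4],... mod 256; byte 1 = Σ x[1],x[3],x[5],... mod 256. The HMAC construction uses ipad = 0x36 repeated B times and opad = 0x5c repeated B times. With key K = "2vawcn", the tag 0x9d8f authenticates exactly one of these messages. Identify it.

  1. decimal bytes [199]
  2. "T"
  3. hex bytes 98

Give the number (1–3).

3

Key "2vawcn" = 32 76 61 77 63 6e is 6 bytes > B = 5, so hash it first: H(key) = f6 5b, then zero-pad to 5 bytes: K' = f6 5b 00 00 00.
K' ⊕ ipad = c0 6d 36 36 36; K' ⊕ opad = aa 07 5c 5c 5c.
m1: inner = H(c0 6d 36 36 36 c7) = 2c 6a; tag = H(aa 07 5c 5c 5c 2c 6a) = cc8f
m2: inner = H(c0 6d 36 36 36 54) = 2c f7; tag = H(aa 07 5c 5c 5c 2c f7) = 598f
m3: inner = H(c0 6d 36 36 36 98) = 2c 3b; tag = H(aa 07 5c 5c 5c 2c 3b) = 9d8f ← matches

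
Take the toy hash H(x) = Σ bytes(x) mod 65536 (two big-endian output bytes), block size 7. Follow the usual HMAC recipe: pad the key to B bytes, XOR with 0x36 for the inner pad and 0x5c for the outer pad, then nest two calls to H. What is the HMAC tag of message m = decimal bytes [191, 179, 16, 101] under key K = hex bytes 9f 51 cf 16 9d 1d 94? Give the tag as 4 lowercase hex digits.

Key hex bytes 9f 51 cf 16 9d 1d 94 is exactly B = 7 bytes: K' = 9f 51 cf 16 9d 1d 94.
K' ⊕ ipad = a9 67 f9 20 ab 2b a2.  K' ⊕ opad = c3 0d 93 4a c1 41 c8.
Inner input = (K'⊕ipad) ∥ m = a9 67 f9 20 ab 2b a2 ∥ bf b3 10 65.
Inner hash: sum = 169+103+249+32+171+43+162+191+179+16+101 = 1416 → 05 88.
Outer input = (K'⊕opad) ∥ inner = c3 0d 93 4a c1 41 c8 ∥ 05 88.
Outer hash (tag): sum = 195+13+147+74+193+65+200+5+136 = 1028 → 04 04.

0404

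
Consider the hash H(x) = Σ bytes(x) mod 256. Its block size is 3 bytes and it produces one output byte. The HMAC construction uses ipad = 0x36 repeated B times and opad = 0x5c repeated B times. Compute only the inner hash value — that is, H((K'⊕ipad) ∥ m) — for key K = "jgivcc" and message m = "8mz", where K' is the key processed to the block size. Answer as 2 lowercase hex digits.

Key "jgivcc" = 6a 67 69 76 63 63 is 6 bytes > B = 3, so hash it first: H(key) = 76, then zero-pad to 3 bytes: K' = 76 00 00.
K' ⊕ ipad = 40 36 36.
Inner input = 40 36 36 ∥ 38 6d 7a.
Inner hash: sum = 64+54+54+56+109+122 = 459; mod 256 = 203 → cb.

cb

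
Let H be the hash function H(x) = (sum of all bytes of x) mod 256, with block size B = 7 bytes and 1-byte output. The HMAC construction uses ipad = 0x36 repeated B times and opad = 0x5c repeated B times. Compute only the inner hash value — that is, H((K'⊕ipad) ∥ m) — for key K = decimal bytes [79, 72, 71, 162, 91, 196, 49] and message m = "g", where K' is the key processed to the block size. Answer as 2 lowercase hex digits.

c9

Key decimal bytes [79, 72, 71, 162, 91, 196, 49] = 4f 48 47 a2 5b c4 31 is exactly B = 7 bytes: K' = 4f 48 47 a2 5b c4 31.
K' ⊕ ipad = 79 7e 71 94 6d f2 07.
Inner input = 79 7e 71 94 6d f2 07 ∥ 67.
Inner hash: sum = 121+126+113+148+109+242+7+103 = 969; mod 256 = 201 → c9.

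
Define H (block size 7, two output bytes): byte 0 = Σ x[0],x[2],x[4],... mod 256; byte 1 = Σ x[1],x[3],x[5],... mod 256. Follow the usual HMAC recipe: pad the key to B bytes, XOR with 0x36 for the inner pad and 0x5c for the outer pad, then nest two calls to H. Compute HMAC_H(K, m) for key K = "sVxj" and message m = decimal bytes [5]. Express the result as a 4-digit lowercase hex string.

Key "sVxj" = 73 56 78 6a is 4 bytes ≤ B = 7; zero-pad to 7 bytes: K' = 73 56 78 6a 00 00 00.
K' ⊕ ipad = 45 60 4e 5c 36 36 36.  K' ⊕ opad = 2f 0a 24 36 5c 5c 5c.
Inner input = (K'⊕ipad) ∥ m = 45 60 4e 5c 36 36 36 ∥ 05.
Inner hash: even-index sum = 255 mod 256 = 255; odd-index sum = 247 mod 256 = 247 → ff f7.
Outer input = (K'⊕opad) ∥ inner = 2f 0a 24 36 5c 5c 5c ∥ ff f7.
Outer hash (tag): even-index sum = 514 mod 256 = 2; odd-index sum = 411 mod 256 = 155 → 02 9b.

029b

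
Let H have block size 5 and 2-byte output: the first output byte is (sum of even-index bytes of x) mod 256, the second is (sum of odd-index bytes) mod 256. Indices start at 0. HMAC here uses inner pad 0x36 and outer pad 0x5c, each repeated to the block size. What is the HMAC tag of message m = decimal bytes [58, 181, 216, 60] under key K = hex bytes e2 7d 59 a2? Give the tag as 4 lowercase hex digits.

Key hex bytes e2 7d 59 a2 is 4 bytes ≤ B = 5; zero-pad to 5 bytes: K' = e2 7d 59 a2 00.
K' ⊕ ipad = d4 4b 6f 94 36.  K' ⊕ opad = be 21 05 fe 5c.
Inner input = (K'⊕ipad) ∥ m = d4 4b 6f 94 36 ∥ 3a b5 d8 3c.
Inner hash: even-index sum = 618 mod 256 = 106; odd-index sum = 497 mod 256 = 241 → 6a f1.
Outer input = (K'⊕opad) ∥ inner = be 21 05 fe 5c ∥ 6a f1.
Outer hash (tag): even-index sum = 528 mod 256 = 16; odd-index sum = 393 mod 256 = 137 → 10 89.

1089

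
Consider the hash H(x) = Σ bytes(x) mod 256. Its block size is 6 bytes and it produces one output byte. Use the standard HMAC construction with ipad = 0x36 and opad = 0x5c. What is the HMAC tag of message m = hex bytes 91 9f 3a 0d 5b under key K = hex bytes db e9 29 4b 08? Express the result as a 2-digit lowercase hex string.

26

Key hex bytes db e9 29 4b 08 is 5 bytes ≤ B = 6; zero-pad to 6 bytes: K' = db e9 29 4b 08 00.
K' ⊕ ipad = ed df 1f 7d 3e 36.  K' ⊕ opad = 87 b5 75 17 54 5c.
Inner input = (K'⊕ipad) ∥ m = ed df 1f 7d 3e 36 ∥ 91 9f 3a 0d 5b.
Inner hash: sum = 237+223+31+125+62+54+145+159+58+13+91 = 1198; mod 256 = 174 → ae.
Outer input = (K'⊕opad) ∥ inner = 87 b5 75 17 54 5c ∥ ae.
Outer hash (tag): sum = 135+181+117+23+84+92+174 = 806; mod 256 = 38 → 26.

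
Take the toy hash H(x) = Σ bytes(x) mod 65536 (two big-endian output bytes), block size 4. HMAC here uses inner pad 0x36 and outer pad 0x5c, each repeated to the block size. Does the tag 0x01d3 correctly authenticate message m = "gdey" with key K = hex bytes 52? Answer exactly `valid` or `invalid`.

Key hex bytes 52 is 1 byte ≤ B = 4; zero-pad to 4 bytes: K' = 52 00 00 00.
K' ⊕ ipad = 64 36 36 36; K' ⊕ opad = 0e 5c 5c 5c.
Inner hash: sum = 100+54+54+54+103+100+101+121 = 687 → 02 af.
Outer hash (recomputed tag): sum = 14+92+92+92+2+175 = 467 → 01 d3.
Recomputed tag = 01d3; claimed = 01d3 → match.

valid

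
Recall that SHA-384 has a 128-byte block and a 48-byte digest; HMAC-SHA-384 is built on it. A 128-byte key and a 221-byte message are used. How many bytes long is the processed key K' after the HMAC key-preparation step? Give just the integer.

Key is 128 ≤ 128 bytes, zero-padded: |K'| = 128.

128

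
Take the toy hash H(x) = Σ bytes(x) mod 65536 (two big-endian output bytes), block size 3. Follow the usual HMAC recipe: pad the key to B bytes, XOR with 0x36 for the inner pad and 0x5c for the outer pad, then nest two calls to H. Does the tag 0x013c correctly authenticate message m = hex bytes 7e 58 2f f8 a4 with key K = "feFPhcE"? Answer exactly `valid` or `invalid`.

Key "feFPhcE" = 66 65 46 50 68 63 45 is 7 bytes > B = 3, so hash it first: H(key) = 02 71, then zero-pad to 3 bytes: K' = 02 71 00.
K' ⊕ ipad = 34 47 36; K' ⊕ opad = 5e 2d 5c.
Inner hash: sum = 52+71+54+126+88+47+248+164 = 850 → 03 52.
Outer hash (recomputed tag): sum = 94+45+92+3+82 = 316 → 01 3c.
Recomputed tag = 013c; claimed = 013c → match.

valid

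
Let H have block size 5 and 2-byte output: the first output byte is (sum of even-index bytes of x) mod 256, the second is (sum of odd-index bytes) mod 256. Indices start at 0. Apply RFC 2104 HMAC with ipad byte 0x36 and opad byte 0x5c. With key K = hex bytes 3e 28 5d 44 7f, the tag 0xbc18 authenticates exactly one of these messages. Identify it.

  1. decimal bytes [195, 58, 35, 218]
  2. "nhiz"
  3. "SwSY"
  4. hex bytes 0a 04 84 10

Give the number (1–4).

Key hex bytes 3e 28 5d 44 7f is exactly B = 5 bytes: K' = 3e 28 5d 44 7f.
K' ⊕ ipad = 08 1e 6b 72 49; K' ⊕ opad = 62 74 01 18 23.
m1: inner = H(08 1e 6b 72 49 c3 3a 23 da) = d0 76; tag = H(62 74 01 18 23 d0 76) = fc5c
m2: inner = H(08 1e 6b 72 49 6e 68 69 7a) = 9e 67; tag = H(62 74 01 18 23 9e 67) = ed2a
m3: inner = H(08 1e 6b 72 49 53 77 53 59) = 8c 36; tag = H(62 74 01 18 23 8c 36) = bc18 ← matches
m4: inner = H(08 1e 6b 72 49 0a 04 84 10) = d0 1e; tag = H(62 74 01 18 23 d0 1e) = a45c

3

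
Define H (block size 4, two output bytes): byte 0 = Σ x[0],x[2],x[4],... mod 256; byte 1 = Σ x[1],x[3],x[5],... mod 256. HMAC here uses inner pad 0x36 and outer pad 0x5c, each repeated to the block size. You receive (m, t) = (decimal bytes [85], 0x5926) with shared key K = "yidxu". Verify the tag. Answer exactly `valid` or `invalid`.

Key "yidxu" = 79 69 64 78 75 is 5 bytes > B = 4, so hash it first: H(key) = 52 e1, then zero-pad to 4 bytes: K' = 52 e1 00 00.
K' ⊕ ipad = 64 d7 36 36; K' ⊕ opad = 0e bd 5c 5c.
Inner hash: even-index sum = 239 mod 256 = 239; odd-index sum = 269 mod 256 = 13 → ef 0d.
Outer hash (recomputed tag): even-index sum = 345 mod 256 = 89; odd-index sum = 294 mod 256 = 38 → 59 26.
Recomputed tag = 5926; claimed = 5926 → match.

valid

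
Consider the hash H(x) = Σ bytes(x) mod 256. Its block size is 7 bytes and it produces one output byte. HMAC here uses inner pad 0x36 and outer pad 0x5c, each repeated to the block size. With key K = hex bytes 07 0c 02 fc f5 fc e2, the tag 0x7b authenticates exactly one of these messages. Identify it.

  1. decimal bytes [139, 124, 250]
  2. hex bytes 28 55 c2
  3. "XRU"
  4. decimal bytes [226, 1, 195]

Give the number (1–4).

1

Key hex bytes 07 0c 02 fc f5 fc e2 is exactly B = 7 bytes: K' = 07 0c 02 fc f5 fc e2.
K' ⊕ ipad = 31 3a 34 ca c3 ca d4; K' ⊕ opad = 5b 50 5e a0 a9 a0 be.
m1: inner = H(31 3a 34 ca c3 ca d4 8b 7c fa) = cb; tag = H(5b 50 5e a0 a9 a0 be cb) = 7b ← matches
m2: inner = H(31 3a 34 ca c3 ca d4 28 55 c2) = 09; tag = H(5b 50 5e a0 a9 a0 be 09) = b9
m3: inner = H(31 3a 34 ca c3 ca d4 58 52 55) = c9; tag = H(5b 50 5e a0 a9 a0 be c9) = 79
m4: inner = H(31 3a 34 ca c3 ca d4 e2 01 c3) = 70; tag = H(5b 50 5e a0 a9 a0 be 70) = 20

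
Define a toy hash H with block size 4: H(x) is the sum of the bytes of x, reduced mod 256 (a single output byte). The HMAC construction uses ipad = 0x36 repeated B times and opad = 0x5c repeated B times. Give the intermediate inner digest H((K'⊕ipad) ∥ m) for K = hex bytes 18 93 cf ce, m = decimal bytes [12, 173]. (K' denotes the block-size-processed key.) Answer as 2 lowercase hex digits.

Key hex bytes 18 93 cf ce is exactly B = 4 bytes: K' = 18 93 cf ce.
K' ⊕ ipad = 2e a5 f9 f8.
Inner input = 2e a5 f9 f8 ∥ 0c ad.
Inner hash: sum = 46+165+249+248+12+173 = 893; mod 256 = 125 → 7d.

7d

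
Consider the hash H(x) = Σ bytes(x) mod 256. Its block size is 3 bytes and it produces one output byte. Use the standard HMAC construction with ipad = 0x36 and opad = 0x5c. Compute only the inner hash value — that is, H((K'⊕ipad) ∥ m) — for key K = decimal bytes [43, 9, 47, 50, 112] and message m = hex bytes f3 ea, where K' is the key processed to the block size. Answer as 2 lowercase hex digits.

7c

Key decimal bytes [43, 9, 47, 50, 112] = 2b 09 2f 32 70 is 5 bytes > B = 3, so hash it first: H(key) = 05, then zero-pad to 3 bytes: K' = 05 00 00.
K' ⊕ ipad = 33 36 36.
Inner input = 33 36 36 ∥ f3 ea.
Inner hash: sum = 51+54+54+243+234 = 636; mod 256 = 124 → 7c.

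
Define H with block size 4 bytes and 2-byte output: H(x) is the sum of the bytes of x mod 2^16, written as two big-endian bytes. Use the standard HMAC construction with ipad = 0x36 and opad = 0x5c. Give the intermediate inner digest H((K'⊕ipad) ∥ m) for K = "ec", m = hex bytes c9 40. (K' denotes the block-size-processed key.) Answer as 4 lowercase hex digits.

Key "ec" = 65 63 is 2 bytes ≤ B = 4; zero-pad to 4 bytes: K' = 65 63 00 00.
K' ⊕ ipad = 53 55 36 36.
Inner input = 53 55 36 36 ∥ c9 40.
Inner hash: sum = 83+85+54+54+201+64 = 541 → 02 1d.

021d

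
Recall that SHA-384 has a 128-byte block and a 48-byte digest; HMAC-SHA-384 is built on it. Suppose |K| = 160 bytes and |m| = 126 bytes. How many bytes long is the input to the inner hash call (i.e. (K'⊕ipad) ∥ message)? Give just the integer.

254

Key is 160 > 128 bytes, so it is hashed to 48 bytes then zero-padded to 128: |K'| = 128.
Inner input = (K'⊕ipad) ∥ m → 128 + 126 = 254 bytes.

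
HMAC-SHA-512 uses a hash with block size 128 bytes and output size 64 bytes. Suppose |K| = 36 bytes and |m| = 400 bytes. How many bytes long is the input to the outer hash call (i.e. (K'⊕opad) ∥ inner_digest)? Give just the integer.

Key is 36 ≤ 128 bytes, zero-padded: |K'| = 128.
Outer input = (K'⊕opad) ∥ H(inner) → 128 + 64 = 192 bytes.

192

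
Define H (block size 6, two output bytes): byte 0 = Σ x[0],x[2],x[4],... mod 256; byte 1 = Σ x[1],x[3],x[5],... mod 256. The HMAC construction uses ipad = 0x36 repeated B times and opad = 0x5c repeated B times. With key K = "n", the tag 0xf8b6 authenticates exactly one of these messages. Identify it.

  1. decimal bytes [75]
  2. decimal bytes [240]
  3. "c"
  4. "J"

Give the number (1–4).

Key "n" = 6e is 1 byte ≤ B = 6; zero-pad to 6 bytes: K' = 6e 00 00 00 00 00.
K' ⊕ ipad = 58 36 36 36 36 36; K' ⊕ opad = 32 5c 5c 5c 5c 5c.
m1: inner = H(58 36 36 36 36 36 4b) = 0f a2; tag = H(32 5c 5c 5c 5c 5c 0f a2) = f9b6
m2: inner = H(58 36 36 36 36 36 f0) = b4 a2; tag = H(32 5c 5c 5c 5c 5c b4 a2) = 9eb6
m3: inner = H(58 36 36 36 36 36 63) = 27 a2; tag = H(32 5c 5c 5c 5c 5c 27 a2) = 11b6
m4: inner = H(58 36 36 36 36 36 4a) = 0e a2; tag = H(32 5c 5c 5c 5c 5c 0e a2) = f8b6 ← matches

4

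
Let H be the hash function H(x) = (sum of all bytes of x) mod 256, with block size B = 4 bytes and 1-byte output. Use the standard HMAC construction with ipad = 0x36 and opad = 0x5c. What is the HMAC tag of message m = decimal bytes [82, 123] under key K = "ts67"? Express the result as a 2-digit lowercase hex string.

Key "ts67" = 74 73 36 37 is exactly B = 4 bytes: K' = 74 73 36 37.
K' ⊕ ipad = 42 45 00 01.  K' ⊕ opad = 28 2f 6a 6b.
Inner input = (K'⊕ipad) ∥ m = 42 45 00 01 ∥ 52 7b.
Inner hash: sum = 66+69+0+1+82+123 = 341; mod 256 = 85 → 55.
Outer input = (K'⊕opad) ∥ inner = 28 2f 6a 6b ∥ 55.
Outer hash (tag): sum = 40+47+106+107+85 = 385; mod 256 = 129 → 81.

81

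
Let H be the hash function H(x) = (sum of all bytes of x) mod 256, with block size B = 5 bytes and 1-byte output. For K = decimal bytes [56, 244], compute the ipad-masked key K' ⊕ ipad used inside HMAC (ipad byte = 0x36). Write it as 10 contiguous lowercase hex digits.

0ec2363636

Key decimal bytes [56, 244] = 38 f4 is 2 bytes ≤ B = 5; zero-pad to 5 bytes: K' = 38 f4 00 00 00.
XOR each byte with 0x36: 38⊕36=0e, f4⊕36=c2, 00⊕36=36, 00⊕36=36, 00⊕36=36.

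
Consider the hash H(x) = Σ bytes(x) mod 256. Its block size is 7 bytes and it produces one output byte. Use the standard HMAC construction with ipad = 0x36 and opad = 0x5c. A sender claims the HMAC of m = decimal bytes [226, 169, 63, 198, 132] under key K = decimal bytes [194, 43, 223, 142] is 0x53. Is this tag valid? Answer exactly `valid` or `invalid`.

invalid

Key decimal bytes [194, 43, 223, 142] = c2 2b df 8e is 4 bytes ≤ B = 7; zero-pad to 7 bytes: K' = c2 2b df 8e 00 00 00.
K' ⊕ ipad = f4 1d e9 b8 36 36 36; K' ⊕ opad = 9e 77 83 d2 5c 5c 5c.
Inner hash: sum = 244+29+233+184+54+54+54+226+169+63+198+132 = 1640; mod 256 = 104 → 68.
Outer hash (recomputed tag): sum = 158+119+131+210+92+92+92+104 = 998; mod 256 = 230 → e6.
Recomputed tag = e6; claimed = 53 → mismatch.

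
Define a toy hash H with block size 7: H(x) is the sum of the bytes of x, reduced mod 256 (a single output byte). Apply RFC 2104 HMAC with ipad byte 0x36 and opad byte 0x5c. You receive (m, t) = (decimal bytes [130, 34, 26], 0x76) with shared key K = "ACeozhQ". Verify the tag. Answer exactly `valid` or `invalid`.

Key "ACeozhQ" = 41 43 65 6f 7a 68 51 is exactly B = 7 bytes: K' = 41 43 65 6f 7a 68 51.
K' ⊕ ipad = 77 75 53 59 4c 5e 67; K' ⊕ opad = 1d 1f 39 33 26 34 0d.
Inner hash: sum = 119+117+83+89+76+94+103+130+34+26 = 871; mod 256 = 103 → 67.
Outer hash (recomputed tag): sum = 29+31+57+51+38+52+13+103 = 374; mod 256 = 118 → 76.
Recomputed tag = 76; claimed = 76 → match.

valid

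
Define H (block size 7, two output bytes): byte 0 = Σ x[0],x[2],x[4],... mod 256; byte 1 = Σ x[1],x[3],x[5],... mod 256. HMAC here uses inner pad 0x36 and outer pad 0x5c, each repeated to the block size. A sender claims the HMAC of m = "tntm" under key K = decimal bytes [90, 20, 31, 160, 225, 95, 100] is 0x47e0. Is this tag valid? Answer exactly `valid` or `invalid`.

Key decimal bytes [90, 20, 31, 160, 225, 95, 100] = 5a 14 1f a0 e1 5f 64 is exactly B = 7 bytes: K' = 5a 14 1f a0 e1 5f 64.
K' ⊕ ipad = 6c 22 29 96 d7 69 52; K' ⊕ opad = 06 48 43 fc bd 03 38.
Inner hash: even-index sum = 665 mod 256 = 153; odd-index sum = 521 mod 256 = 9 → 99 09.
Outer hash (recomputed tag): even-index sum = 327 mod 256 = 71; odd-index sum = 480 mod 256 = 224 → 47 e0.
Recomputed tag = 47e0; claimed = 47e0 → match.

valid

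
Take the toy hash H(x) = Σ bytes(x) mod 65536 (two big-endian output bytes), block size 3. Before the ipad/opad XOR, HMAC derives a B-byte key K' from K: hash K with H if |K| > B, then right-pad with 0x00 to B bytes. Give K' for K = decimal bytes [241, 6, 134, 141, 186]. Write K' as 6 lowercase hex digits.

|K| = 5 > B = 3, so first hash the key.
H(K): sum = 241+6+134+141+186 = 708 → 02 c4.
Zero-pad H(K) = 02 c4 to 3 bytes: K' = 02 c4 00.

02c400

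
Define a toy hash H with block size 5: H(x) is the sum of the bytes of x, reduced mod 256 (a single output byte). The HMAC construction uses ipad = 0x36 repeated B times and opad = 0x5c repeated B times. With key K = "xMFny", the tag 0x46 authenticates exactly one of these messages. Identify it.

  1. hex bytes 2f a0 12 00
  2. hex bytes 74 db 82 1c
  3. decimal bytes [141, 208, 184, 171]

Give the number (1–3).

3

Key "xMFny" = 78 4d 46 6e 79 is exactly B = 5 bytes: K' = 78 4d 46 6e 79.
K' ⊕ ipad = 4e 7b 70 58 4f; K' ⊕ opad = 24 11 1a 32 25.
m1: inner = H(4e 7b 70 58 4f 2f a0 12 00) = c1; tag = H(24 11 1a 32 25 c1) = 67
m2: inner = H(4e 7b 70 58 4f 74 db 82 1c) = cd; tag = H(24 11 1a 32 25 cd) = 73
m3: inner = H(4e 7b 70 58 4f 8d d0 b8 ab) = a0; tag = H(24 11 1a 32 25 a0) = 46 ← matches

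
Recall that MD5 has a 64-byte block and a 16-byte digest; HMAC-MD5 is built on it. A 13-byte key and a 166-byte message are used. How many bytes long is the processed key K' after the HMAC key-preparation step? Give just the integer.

Key is 13 ≤ 64 bytes, zero-padded: |K'| = 64.

64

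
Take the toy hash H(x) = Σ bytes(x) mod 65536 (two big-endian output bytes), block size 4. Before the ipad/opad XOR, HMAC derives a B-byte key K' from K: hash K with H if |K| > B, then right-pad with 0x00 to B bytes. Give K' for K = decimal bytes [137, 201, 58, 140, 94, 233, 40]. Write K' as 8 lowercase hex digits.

03870000

|K| = 7 > B = 4, so first hash the key.
H(K): sum = 137+201+58+140+94+233+40 = 903 → 03 87.
Zero-pad H(K) = 03 87 to 4 bytes: K' = 03 87 00 00.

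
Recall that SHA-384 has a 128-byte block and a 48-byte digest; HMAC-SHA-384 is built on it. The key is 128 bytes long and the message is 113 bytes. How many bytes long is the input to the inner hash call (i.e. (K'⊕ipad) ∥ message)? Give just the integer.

241

Key is 128 ≤ 128 bytes, zero-padded: |K'| = 128.
Inner input = (K'⊕ipad) ∥ m → 128 + 113 = 241 bytes.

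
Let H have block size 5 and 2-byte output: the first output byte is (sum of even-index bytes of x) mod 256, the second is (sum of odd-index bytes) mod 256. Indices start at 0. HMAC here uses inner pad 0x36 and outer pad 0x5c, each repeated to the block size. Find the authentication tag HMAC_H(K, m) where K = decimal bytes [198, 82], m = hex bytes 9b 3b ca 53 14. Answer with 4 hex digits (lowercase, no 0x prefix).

Key decimal bytes [198, 82] = c6 52 is 2 bytes ≤ B = 5; zero-pad to 5 bytes: K' = c6 52 00 00 00.
K' ⊕ ipad = f0 64 36 36 36.  K' ⊕ opad = 9a 0e 5c 5c 5c.
Inner input = (K'⊕ipad) ∥ m = f0 64 36 36 36 ∥ 9b 3b ca 53 14.
Inner hash: even-index sum = 490 mod 256 = 234; odd-index sum = 531 mod 256 = 19 → ea 13.
Outer input = (K'⊕opad) ∥ inner = 9a 0e 5c 5c 5c ∥ ea 13.
Outer hash (tag): even-index sum = 357 mod 256 = 101; odd-index sum = 340 mod 256 = 84 → 65 54.

6554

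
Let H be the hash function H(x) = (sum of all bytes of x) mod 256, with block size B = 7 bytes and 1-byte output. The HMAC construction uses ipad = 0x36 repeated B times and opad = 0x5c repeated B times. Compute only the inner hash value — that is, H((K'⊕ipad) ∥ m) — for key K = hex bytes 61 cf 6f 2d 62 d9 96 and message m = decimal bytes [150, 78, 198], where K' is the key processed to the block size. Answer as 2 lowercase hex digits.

Key hex bytes 61 cf 6f 2d 62 d9 96 is exactly B = 7 bytes: K' = 61 cf 6f 2d 62 d9 96.
K' ⊕ ipad = 57 f9 59 1b 54 ef a0.
Inner input = 57 f9 59 1b 54 ef a0 ∥ 96 4e c6.
Inner hash: sum = 87+249+89+27+84+239+160+150+78+198 = 1361; mod 256 = 81 → 51.

51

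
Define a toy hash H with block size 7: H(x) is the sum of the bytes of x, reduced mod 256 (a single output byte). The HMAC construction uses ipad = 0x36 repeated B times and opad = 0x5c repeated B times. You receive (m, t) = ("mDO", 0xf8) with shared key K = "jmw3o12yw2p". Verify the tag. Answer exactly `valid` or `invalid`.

Key "jmw3o12yw2p" = 6a 6d 77 33 6f 31 32 79 77 32 70 is 11 bytes > B = 7, so hash it first: H(key) = e5, then zero-pad to 7 bytes: K' = e5 00 00 00 00 00 00.
K' ⊕ ipad = d3 36 36 36 36 36 36; K' ⊕ opad = b9 5c 5c 5c 5c 5c 5c.
Inner hash: sum = 211+54+54+54+54+54+54+109+68+79 = 791; mod 256 = 23 → 17.
Outer hash (recomputed tag): sum = 185+92+92+92+92+92+92+23 = 760; mod 256 = 248 → f8.
Recomputed tag = f8; claimed = f8 → match.

valid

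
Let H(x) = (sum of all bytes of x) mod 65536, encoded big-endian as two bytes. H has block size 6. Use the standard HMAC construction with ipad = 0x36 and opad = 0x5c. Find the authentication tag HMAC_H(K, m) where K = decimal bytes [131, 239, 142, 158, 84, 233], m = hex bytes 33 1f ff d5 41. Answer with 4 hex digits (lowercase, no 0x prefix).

Key decimal bytes [131, 239, 142, 158, 84, 233] = 83 ef 8e 9e 54 e9 is exactly B = 6 bytes: K' = 83 ef 8e 9e 54 e9.
K' ⊕ ipad = b5 d9 b8 a8 62 df.  K' ⊕ opad = df b3 d2 c2 08 b5.
Inner input = (K'⊕ipad) ∥ m = b5 d9 b8 a8 62 df ∥ 33 1f ff d5 41.
Inner hash: sum = 181+217+184+168+98+223+51+31+255+213+65 = 1686 → 06 96.
Outer input = (K'⊕opad) ∥ inner = df b3 d2 c2 08 b5 ∥ 06 96.
Outer hash (tag): sum = 223+179+210+194+8+181+6+150 = 1151 → 04 7f.

047f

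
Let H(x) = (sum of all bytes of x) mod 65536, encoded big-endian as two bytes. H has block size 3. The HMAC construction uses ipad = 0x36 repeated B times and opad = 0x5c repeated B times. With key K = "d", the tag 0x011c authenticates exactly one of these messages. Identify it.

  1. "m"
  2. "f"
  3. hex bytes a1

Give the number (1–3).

Key "d" = 64 is 1 byte ≤ B = 3; zero-pad to 3 bytes: K' = 64 00 00.
K' ⊕ ipad = 52 36 36; K' ⊕ opad = 38 5c 5c.
m1: inner = H(52 36 36 6d) = 01 2b; tag = H(38 5c 5c 01 2b) = 011c ← matches
m2: inner = H(52 36 36 66) = 01 24; tag = H(38 5c 5c 01 24) = 0115
m3: inner = H(52 36 36 a1) = 01 5f; tag = H(38 5c 5c 01 5f) = 0150

1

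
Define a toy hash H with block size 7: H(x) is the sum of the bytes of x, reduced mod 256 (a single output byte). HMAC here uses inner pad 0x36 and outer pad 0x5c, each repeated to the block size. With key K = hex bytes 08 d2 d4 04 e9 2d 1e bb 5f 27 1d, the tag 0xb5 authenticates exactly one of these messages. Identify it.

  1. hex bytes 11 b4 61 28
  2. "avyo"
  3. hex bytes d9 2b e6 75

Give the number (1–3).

Key hex bytes 08 d2 d4 04 e9 2d 1e bb 5f 27 1d is 11 bytes > B = 7, so hash it first: H(key) = 44, then zero-pad to 7 bytes: K' = 44 00 00 00 00 00 00.
K' ⊕ ipad = 72 36 36 36 36 36 36; K' ⊕ opad = 18 5c 5c 5c 5c 5c 5c.
m1: inner = H(72 36 36 36 36 36 36 11 b4 61 28) = 04; tag = H(18 5c 5c 5c 5c 5c 5c 04) = 44
m2: inner = H(72 36 36 36 36 36 36 61 76 79 6f) = 75; tag = H(18 5c 5c 5c 5c 5c 5c 75) = b5 ← matches
m3: inner = H(72 36 36 36 36 36 36 d9 2b e6 75) = 15; tag = H(18 5c 5c 5c 5c 5c 5c 15) = 55

2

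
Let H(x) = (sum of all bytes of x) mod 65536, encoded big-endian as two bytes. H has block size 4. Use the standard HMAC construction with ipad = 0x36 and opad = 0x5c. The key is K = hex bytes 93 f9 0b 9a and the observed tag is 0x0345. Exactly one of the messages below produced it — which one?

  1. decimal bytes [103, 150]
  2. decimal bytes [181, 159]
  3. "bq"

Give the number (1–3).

Key hex bytes 93 f9 0b 9a is exactly B = 4 bytes: K' = 93 f9 0b 9a.
K' ⊕ ipad = a5 cf 3d ac; K' ⊕ opad = cf a5 57 c6.
m1: inner = H(a5 cf 3d ac 67 96) = 03 5a; tag = H(cf a5 57 c6 03 5a) = 02ee
m2: inner = H(a5 cf 3d ac b5 9f) = 03 b1; tag = H(cf a5 57 c6 03 b1) = 0345 ← matches
m3: inner = H(a5 cf 3d ac 62 71) = 03 30; tag = H(cf a5 57 c6 03 30) = 02c4

2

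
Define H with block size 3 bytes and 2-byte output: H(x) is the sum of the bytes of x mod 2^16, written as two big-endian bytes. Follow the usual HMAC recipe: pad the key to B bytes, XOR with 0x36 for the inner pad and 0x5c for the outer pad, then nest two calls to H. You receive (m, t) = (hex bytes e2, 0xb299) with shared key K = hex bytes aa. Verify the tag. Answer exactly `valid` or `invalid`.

Key hex bytes aa is 1 byte ≤ B = 3; zero-pad to 3 bytes: K' = aa 00 00.
K' ⊕ ipad = 9c 36 36; K' ⊕ opad = f6 5c 5c.
Inner hash: sum = 156+54+54+226 = 490 → 01 ea.
Outer hash (recomputed tag): sum = 246+92+92+1+234 = 665 → 02 99.
Recomputed tag = 0299; claimed = b299 → mismatch.

invalid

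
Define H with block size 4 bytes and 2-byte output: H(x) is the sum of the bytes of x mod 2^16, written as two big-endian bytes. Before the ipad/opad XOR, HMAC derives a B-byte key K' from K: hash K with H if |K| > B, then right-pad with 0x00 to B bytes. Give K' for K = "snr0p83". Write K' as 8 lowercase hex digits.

|K| = 7 > B = 4, so first hash the key.
H(K): sum = 115+110+114+48+112+56+51 = 606 → 02 5e.
Zero-pad H(K) = 02 5e to 4 bytes: K' = 02 5e 00 00.

025e0000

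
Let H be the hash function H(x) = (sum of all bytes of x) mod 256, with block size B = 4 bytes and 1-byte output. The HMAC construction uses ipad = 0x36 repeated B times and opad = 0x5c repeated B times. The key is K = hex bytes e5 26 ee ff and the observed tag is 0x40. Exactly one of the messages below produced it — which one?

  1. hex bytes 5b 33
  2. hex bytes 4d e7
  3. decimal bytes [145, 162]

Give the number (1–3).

2

Key hex bytes e5 26 ee ff is exactly B = 4 bytes: K' = e5 26 ee ff.
K' ⊕ ipad = d3 10 d8 c9; K' ⊕ opad = b9 7a b2 a3.
m1: inner = H(d3 10 d8 c9 5b 33) = 12; tag = H(b9 7a b2 a3 12) = 9a
m2: inner = H(d3 10 d8 c9 4d e7) = b8; tag = H(b9 7a b2 a3 b8) = 40 ← matches
m3: inner = H(d3 10 d8 c9 91 a2) = b7; tag = H(b9 7a b2 a3 b7) = 3f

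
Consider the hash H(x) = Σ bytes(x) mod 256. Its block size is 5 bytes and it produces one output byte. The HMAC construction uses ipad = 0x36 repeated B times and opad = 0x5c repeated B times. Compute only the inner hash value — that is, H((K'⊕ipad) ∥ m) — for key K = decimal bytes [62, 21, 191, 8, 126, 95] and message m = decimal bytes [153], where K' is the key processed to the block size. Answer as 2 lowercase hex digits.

Key decimal bytes [62, 21, 191, 8, 126, 95] = 3e 15 bf 08 7e 5f is 6 bytes > B = 5, so hash it first: H(key) = f7, then zero-pad to 5 bytes: K' = f7 00 00 00 00.
K' ⊕ ipad = c1 36 36 36 36.
Inner input = c1 36 36 36 36 ∥ 99.
Inner hash: sum = 193+54+54+54+54+153 = 562; mod 256 = 50 → 32.

32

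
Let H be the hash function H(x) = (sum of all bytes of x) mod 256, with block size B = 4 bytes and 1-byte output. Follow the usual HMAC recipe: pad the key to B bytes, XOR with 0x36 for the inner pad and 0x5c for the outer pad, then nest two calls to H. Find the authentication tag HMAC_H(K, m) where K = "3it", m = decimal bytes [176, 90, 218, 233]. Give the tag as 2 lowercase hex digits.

Key "3it" = 33 69 74 is 3 bytes ≤ B = 4; zero-pad to 4 bytes: K' = 33 69 74 00.
K' ⊕ ipad = 05 5f 42 36.  K' ⊕ opad = 6f 35 28 5c.
Inner input = (K'⊕ipad) ∥ m = 05 5f 42 36 ∥ b0 5a da e9.
Inner hash: sum = 5+95+66+54+176+90+218+233 = 937; mod 256 = 169 → a9.
Outer input = (K'⊕opad) ∥ inner = 6f 35 28 5c ∥ a9.
Outer hash (tag): sum = 111+53+40+92+169 = 465; mod 256 = 209 → d1.

d1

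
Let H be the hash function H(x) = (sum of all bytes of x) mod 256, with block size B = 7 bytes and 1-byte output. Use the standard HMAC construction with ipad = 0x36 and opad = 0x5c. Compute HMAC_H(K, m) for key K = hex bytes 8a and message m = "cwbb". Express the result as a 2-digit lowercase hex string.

9c

Key hex bytes 8a is 1 byte ≤ B = 7; zero-pad to 7 bytes: K' = 8a 00 00 00 00 00 00.
K' ⊕ ipad = bc 36 36 36 36 36 36.  K' ⊕ opad = d6 5c 5c 5c 5c 5c 5c.
Inner input = (K'⊕ipad) ∥ m = bc 36 36 36 36 36 36 ∥ 63 77 62 62.
Inner hash: sum = 188+54+54+54+54+54+54+99+119+98+98 = 926; mod 256 = 158 → 9e.
Outer input = (K'⊕opad) ∥ inner = d6 5c 5c 5c 5c 5c 5c ∥ 9e.
Outer hash (tag): sum = 214+92+92+92+92+92+92+158 = 924; mod 256 = 156 → 9c.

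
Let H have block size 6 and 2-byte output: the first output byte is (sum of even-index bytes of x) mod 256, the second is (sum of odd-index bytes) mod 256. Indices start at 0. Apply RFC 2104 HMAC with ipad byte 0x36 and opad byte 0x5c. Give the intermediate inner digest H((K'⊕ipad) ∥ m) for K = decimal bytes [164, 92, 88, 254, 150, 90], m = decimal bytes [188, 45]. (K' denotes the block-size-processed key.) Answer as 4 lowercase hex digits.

5ccb

Key decimal bytes [164, 92, 88, 254, 150, 90] = a4 5c 58 fe 96 5a is exactly B = 6 bytes: K' = a4 5c 58 fe 96 5a.
K' ⊕ ipad = 92 6a 6e c8 a0 6c.
Inner input = 92 6a 6e c8 a0 6c ∥ bc 2d.
Inner hash: even-index sum = 604 mod 256 = 92; odd-index sum = 459 mod 256 = 203 → 5c cb.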